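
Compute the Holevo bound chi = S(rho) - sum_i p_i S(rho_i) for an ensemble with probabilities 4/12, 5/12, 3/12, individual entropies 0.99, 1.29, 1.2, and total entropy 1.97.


chi = S(rho) - sum_i p_i * S(rho_i)
Weighted entropy = 4/12 * 0.99 + 5/12 * 1.29 + 3/12 * 1.2
= 1.1675
chi = 1.97 - 1.1675
= 0.8025

0.8025


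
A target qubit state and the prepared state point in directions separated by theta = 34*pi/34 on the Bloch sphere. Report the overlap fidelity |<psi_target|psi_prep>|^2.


For states separated by angle theta on Bloch sphere:
F = cos^2(theta/2)
theta = 34*pi/34 = 3.1416
theta/2 = 1.5708
cos(theta/2) = 0.0000
F = 0.0000

0.0000


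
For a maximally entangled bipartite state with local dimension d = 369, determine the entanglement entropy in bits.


For a maximally entangled state in d x d:
S = log2(d) = log2(369)
= 8.5275

8.5275


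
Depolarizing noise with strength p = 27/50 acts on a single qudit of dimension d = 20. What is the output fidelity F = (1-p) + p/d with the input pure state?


F = (1-p) + p/d
= (1 - 0.5400) + 0.5400/20
= 0.4600 + 0.0270
= 0.4870

0.4870


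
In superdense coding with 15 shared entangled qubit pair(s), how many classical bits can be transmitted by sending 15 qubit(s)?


Superdense coding allows 2 classical bits per shared entangled pair.
15 pair(s) -> 2 * 15 = 30 classical bits

30


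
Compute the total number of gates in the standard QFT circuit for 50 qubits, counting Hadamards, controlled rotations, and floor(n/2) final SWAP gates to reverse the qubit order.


Hadamard gates: 50
Controlled rotations: n*(n-1)/2 = 50*49/2 = 1225
SWAP gates: floor(n/2) = floor(50/2) = 25
Total = 50 + 1225 + 25
= 1300

1300


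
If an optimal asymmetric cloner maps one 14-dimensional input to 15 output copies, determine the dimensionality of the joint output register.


Output space = H^(tensor 15) where dim(H) = 14
dim = 14^15
= 196 (after 2 factors)
= 2744 (after 3 factors)
= 38416 (after 4 factors)
= 537824 (after 5 factors)
= 7529536 (after 6 factors)
= 105413504 (after 7 factors)
= 1475789056 (after 8 factors)
= 20661046784 (after 9 factors)
= 289254654976 (after 10 factors)
= 4049565169664 (after 11 factors)
= 56693912375296 (after 12 factors)
= 793714773254144 (after 13 factors)
= 11112006825558016 (after 14 factors)
= 155568095557812224 (after 15 factors)
= 155568095557812224

155568095557812224


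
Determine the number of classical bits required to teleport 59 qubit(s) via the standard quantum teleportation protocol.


Quantum teleportation requires 2 classical bits per qubit teleported.
59 qubit(s) -> 2 * 59 = 118 classical bits

118


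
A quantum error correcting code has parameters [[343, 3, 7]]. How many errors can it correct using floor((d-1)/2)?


Code parameters: [[343, 3, 7]], distance d = 7.
Number of correctable errors = floor((d-1)/2)
= floor((7 - 1)/2)
= floor(6/2)
= 3

3


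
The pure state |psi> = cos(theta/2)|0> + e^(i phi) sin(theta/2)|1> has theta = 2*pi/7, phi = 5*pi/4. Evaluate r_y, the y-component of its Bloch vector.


theta = 0.8976, phi = 3.9270
r_y = sin(theta)*sin(phi) = 0.7818 * -0.7071
r_y = -0.5528

-0.5528


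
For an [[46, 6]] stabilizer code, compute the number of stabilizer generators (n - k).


For an [[n,k]] stabilizer code:
Number of stabilizer generators = n - k
= 46 - 6
= 40

40


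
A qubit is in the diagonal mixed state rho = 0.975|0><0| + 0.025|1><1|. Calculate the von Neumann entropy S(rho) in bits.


S = -p*log2(p) - (1-p)*log2(1-p)
p = 0.9750, 1-p = 0.0250
= -0.9750 * log2(0.9750) - 0.0250 * log2(0.0250)
= -(-0.0356) - (-0.1330)
= 0.1687

0.1687


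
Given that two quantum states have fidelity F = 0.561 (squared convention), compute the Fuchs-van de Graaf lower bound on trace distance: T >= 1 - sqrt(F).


Fuchs-van de Graaf (squared-fidelity convention): 1 - sqrt(F) <= T <= sqrt(1 - F).
Lower bound: T >= 1 - sqrt(F)
sqrt(F) = sqrt(0.561) = 0.7490
T >= 1 - 0.7490
T >= 0.2510

0.2510


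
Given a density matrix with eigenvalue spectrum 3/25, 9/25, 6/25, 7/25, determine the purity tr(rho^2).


tr(rho^2) = sum of eigenvalues squared
= (3/25)^2 + (9/25)^2 + (6/25)^2 + (7/25)^2
= (9 + 81 + 36 + 49) / 625
= 175/625
= 0.2800

0.2800


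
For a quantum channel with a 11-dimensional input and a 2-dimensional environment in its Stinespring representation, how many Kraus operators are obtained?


Tracing out the environment in an orthonormal basis {|i>_E} gives Kraus operators K_i = <i|_E U |0>_E.
Number of Kraus operators = dim(H_env) = d_env
= 2

2


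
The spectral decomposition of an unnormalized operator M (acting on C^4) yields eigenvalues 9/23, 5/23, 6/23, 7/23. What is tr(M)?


tr(M) = sum of eigenvalues
= 9/23 + 5/23 + 6/23 + 7/23
= 27/23
= 1.1739

1.1739


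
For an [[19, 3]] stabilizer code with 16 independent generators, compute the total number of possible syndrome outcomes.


Each stabilizer generator gives a binary (+1 or -1) measurement outcome.
With 16 independent generators:
Total syndromes = 2^16
= 65536

65536


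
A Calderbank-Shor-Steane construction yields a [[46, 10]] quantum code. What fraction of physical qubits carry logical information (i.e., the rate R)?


Code rate R = k/n
= 10/46
= 0.2174

0.2174


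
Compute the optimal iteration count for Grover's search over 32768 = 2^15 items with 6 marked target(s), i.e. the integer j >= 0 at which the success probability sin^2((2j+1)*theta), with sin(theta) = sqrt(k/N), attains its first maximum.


After j Grover iterations the success probability is P(j) = sin^2((2j+1)*theta), where sin(theta) = sqrt(k/N).
N = 2^15 = 32768, k = 6
sin(theta) = sqrt(k/N) = 0.01353164693
theta = arcsin(sqrt(k/N)) = 0.01353205992 rad
P(j) reaches its first maximum when (2j+1)*theta is as close as possible to pi/2, i.e. j = round(pi/(4*theta) - 1/2).
pi/(4*theta) - 1/2 = 57.5398
(For comparison, the common estimate pi/4 * sqrt(N/k) = 58.0416; the exact maximiser is used here.)
Optimal iterations = 58

58


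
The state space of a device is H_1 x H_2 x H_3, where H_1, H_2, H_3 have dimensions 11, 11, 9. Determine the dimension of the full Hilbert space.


dim(H_1 x H_2 x H_3) = 11 * 11 * 9
= 121 * 9
= 1089

1089


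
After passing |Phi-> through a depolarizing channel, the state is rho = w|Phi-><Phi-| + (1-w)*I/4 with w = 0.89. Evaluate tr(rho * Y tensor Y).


|Phi-> = (|00> - |11>)/sqrt(2)
For the pure Bell state, <Y_A Y_B> = +1 (Bell-state Pauli correlator).
The maximally-mixed part I/4 has tr(I/4 * P tensor P) = 0 for any traceless Pauli P.
So <Y_A Y_B>_rho = w * (+1) + (1 - w) * 0
= 0.89 * (+1)
= 0.8900

0.8900


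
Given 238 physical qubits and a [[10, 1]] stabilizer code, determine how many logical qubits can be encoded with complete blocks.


Each code block uses 10 physical qubits for 1 logical qubit(s).
Number of complete blocks = floor(238 / 10) = 23
Logical qubits = 23 * 1
= 23

23


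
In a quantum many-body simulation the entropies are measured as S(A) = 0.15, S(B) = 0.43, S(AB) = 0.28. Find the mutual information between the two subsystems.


I(A:B) = S(A) + S(B) - S(AB)
= 0.15 + 0.43 - 0.28
= 0.3000

0.3000


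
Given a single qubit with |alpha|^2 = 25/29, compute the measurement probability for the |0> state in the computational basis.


|alpha|^2 = 25/29 = 0.8621
|beta|^2 = 1 - 25/29 = 4/29 = 0.1379
P(|0>) = |alpha|^2 = 0.8621

0.8621


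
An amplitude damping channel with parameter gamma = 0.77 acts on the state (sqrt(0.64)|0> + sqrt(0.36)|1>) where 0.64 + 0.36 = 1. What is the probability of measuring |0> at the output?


For amplitude damping with parameter gamma on state sqrt(a)|0> + sqrt(b)|1>:
alpha^2 = 0.64, beta^2 = 0.36
P(|0>) = alpha^2 + gamma * beta^2
= 0.64 + 0.77 * 0.36
= 0.64 + 0.2772
= 0.9172

0.9172


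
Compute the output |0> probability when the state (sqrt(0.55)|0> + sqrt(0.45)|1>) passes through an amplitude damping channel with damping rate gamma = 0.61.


For amplitude damping with parameter gamma on state sqrt(a)|0> + sqrt(b)|1>:
alpha^2 = 0.55, beta^2 = 0.45
P(|0>) = alpha^2 + gamma * beta^2
= 0.55 + 0.61 * 0.45
= 0.55 + 0.2745
= 0.8245

0.8245


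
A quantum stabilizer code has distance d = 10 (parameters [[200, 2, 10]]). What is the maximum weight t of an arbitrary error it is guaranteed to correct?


Code parameters: [[200, 2, 10]], distance d = 10.
Number of correctable errors = floor((d-1)/2)
= floor((10 - 1)/2)
= floor(9/2)
= 4

4


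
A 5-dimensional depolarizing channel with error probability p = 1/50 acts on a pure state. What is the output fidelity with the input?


F = (1-p) + p/d
= (1 - 0.0200) + 0.0200/5
= 0.9800 + 0.0040
= 0.9840

0.9840


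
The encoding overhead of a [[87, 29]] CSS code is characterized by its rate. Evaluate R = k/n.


Code rate R = k/n
= 29/87
= 0.3333

0.3333


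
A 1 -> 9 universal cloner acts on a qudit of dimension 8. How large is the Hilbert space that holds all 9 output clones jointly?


Output space = H^(tensor 9) where dim(H) = 8
dim = 8^9
= 64 (after 2 factors)
= 512 (after 3 factors)
= 4096 (after 4 factors)
= 32768 (after 5 factors)
= 262144 (after 6 factors)
= 2097152 (after 7 factors)
= 16777216 (after 8 factors)
= 134217728 (after 9 factors)
= 134217728

134217728


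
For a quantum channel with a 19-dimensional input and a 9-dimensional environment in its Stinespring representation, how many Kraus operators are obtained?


Tracing out the environment in an orthonormal basis {|i>_E} gives Kraus operators K_i = <i|_E U |0>_E.
Number of Kraus operators = dim(H_env) = d_env
= 9

9


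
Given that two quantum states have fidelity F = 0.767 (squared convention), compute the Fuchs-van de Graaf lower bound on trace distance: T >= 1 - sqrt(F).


Fuchs-van de Graaf (squared-fidelity convention): 1 - sqrt(F) <= T <= sqrt(1 - F).
Lower bound: T >= 1 - sqrt(F)
sqrt(F) = sqrt(0.767) = 0.8758
T >= 1 - 0.8758
T >= 0.1242

0.1242


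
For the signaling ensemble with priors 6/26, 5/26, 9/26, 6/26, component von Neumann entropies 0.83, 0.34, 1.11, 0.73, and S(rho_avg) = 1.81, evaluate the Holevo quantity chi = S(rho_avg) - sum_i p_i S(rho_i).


chi = S(rho) - sum_i p_i * S(rho_i)
Weighted entropy = 6/26 * 0.83 + 5/26 * 0.34 + 9/26 * 1.11 + 6/26 * 0.73
= 0.8096
chi = 1.81 - 0.8096
= 1.0004

1.0004


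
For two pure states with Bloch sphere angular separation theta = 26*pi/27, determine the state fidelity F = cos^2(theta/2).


For states separated by angle theta on Bloch sphere:
F = cos^2(theta/2)
theta = 26*pi/27 = 3.0252
theta/2 = 1.5126
cos(theta/2) = 0.0581
F = 0.0034

0.0034


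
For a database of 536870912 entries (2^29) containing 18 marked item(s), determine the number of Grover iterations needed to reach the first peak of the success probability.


After j Grover iterations the success probability is P(j) = sin^2((2j+1)*theta), where sin(theta) = sqrt(k/N).
N = 2^29 = 536870912, k = 18
sin(theta) = sqrt(k/N) = 0.0001831054688
theta = arcsin(sqrt(k/N)) = 0.0001831054698 rad
P(j) reaches its first maximum when (2j+1)*theta is as close as possible to pi/2, i.e. j = round(pi/(4*theta) - 1/2).
pi/(4*theta) - 1/2 = 4288.8211
(For comparison, the common estimate pi/4 * sqrt(N/k) = 4289.3212; the exact maximiser is used here.)
Optimal iterations = 4289

4289


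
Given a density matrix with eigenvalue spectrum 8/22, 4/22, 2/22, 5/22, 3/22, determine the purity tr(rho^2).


tr(rho^2) = sum of eigenvalues squared
= (8/22)^2 + (4/22)^2 + (2/22)^2 + (5/22)^2 + (3/22)^2
= (64 + 16 + 4 + 25 + 9) / 484
= 118/484
= 0.2438

0.2438


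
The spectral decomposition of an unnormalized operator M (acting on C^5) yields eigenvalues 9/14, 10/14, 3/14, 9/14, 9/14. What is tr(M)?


tr(M) = sum of eigenvalues
= 9/14 + 10/14 + 3/14 + 9/14 + 9/14
= 40/14
= 2.8571

2.8571


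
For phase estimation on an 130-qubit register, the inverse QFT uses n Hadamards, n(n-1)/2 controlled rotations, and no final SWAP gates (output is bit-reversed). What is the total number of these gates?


Hadamard gates: 130
Controlled rotations: n*(n-1)/2 = 130*129/2 = 8385
SWAP gates: 0 (omitted)
Total = 130 + 8385
= 8515

8515


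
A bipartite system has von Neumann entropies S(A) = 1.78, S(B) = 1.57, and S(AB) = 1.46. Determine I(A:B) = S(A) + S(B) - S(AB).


I(A:B) = S(A) + S(B) - S(AB)
= 1.78 + 1.57 - 1.46
= 1.8900

1.8900


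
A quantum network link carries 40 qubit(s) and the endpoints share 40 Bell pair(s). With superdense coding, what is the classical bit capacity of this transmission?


Superdense coding allows 2 classical bits per shared entangled pair.
40 pair(s) -> 2 * 40 = 80 classical bits

80


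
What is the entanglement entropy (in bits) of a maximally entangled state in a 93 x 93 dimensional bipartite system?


For a maximally entangled state in d x d:
S = log2(d) = log2(93)
= 6.5392

6.5392


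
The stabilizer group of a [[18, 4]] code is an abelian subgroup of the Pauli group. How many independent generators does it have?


For an [[n,k]] stabilizer code:
Number of stabilizer generators = n - k
= 18 - 4
= 14

14


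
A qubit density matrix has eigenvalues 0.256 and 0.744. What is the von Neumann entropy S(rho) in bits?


S = -p*log2(p) - (1-p)*log2(1-p)
p = 0.2560, 1-p = 0.7440
= -0.2560 * log2(0.2560) - 0.7440 * log2(0.7440)
= -(-0.5032) - (-0.3174)
= 0.8207

0.8207


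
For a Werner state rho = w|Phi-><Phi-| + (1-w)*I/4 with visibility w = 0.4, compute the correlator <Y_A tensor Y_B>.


|Phi-> = (|00> - |11>)/sqrt(2)
For the pure Bell state, <Y_A Y_B> = +1 (Bell-state Pauli correlator).
The maximally-mixed part I/4 has tr(I/4 * P tensor P) = 0 for any traceless Pauli P.
So <Y_A Y_B>_rho = w * (+1) + (1 - w) * 0
= 0.4 * (+1)
= 0.4000

0.4000


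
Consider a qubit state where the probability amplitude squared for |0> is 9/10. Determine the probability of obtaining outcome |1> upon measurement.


|alpha|^2 = 9/10 = 0.9000
|beta|^2 = 1 - 9/10 = 1/10 = 0.1000
P(|1>) = |beta|^2 = 0.1000

0.1000


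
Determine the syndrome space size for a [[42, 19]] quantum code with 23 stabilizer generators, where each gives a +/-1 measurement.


Each stabilizer generator gives a binary (+1 or -1) measurement outcome.
With 23 independent generators:
Total syndromes = 2^23
= 8388608

8388608


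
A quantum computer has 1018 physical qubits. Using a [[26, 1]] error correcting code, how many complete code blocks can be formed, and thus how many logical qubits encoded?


Each code block uses 26 physical qubits for 1 logical qubit(s).
Number of complete blocks = floor(1018 / 26) = 39
Logical qubits = 39 * 1
= 39

39


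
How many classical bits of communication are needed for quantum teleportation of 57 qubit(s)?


Quantum teleportation requires 2 classical bits per qubit teleported.
57 qubit(s) -> 2 * 57 = 114 classical bits

114


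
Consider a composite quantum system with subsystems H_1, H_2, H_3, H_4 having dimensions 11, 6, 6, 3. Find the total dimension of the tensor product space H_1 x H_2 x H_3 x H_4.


dim(H_1 x H_2 x H_3 x H_4) = 11 * 6 * 6 * 3
= 66 * 6 * 3
= 396 * 3
= 1188

1188


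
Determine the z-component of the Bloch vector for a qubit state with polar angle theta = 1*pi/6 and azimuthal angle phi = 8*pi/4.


theta = 0.5236, phi = 6.2832
r_z = cos(theta) = 0.8660

0.8660


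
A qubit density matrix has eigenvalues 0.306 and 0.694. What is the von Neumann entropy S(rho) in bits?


S = -p*log2(p) - (1-p)*log2(1-p)
p = 0.3060, 1-p = 0.6940
= -0.3060 * log2(0.3060) - 0.6940 * log2(0.6940)
= -(-0.5228) - (-0.3657)
= 0.8885

0.8885


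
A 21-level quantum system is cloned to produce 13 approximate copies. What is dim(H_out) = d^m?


Output space = H^(tensor 13) where dim(H) = 21
dim = 21^13
= 441 (after 2 factors)
= 9261 (after 3 factors)
= 194481 (after 4 factors)
= 4084101 (after 5 factors)
= 85766121 (after 6 factors)
= 1801088541 (after 7 factors)
= 37822859361 (after 8 factors)
= 794280046581 (after 9 factors)
= 16679880978201 (after 10 factors)
= 350277500542221 (after 11 factors)
= 7355827511386641 (after 12 factors)
= 154472377739119461 (after 13 factors)
= 154472377739119461

154472377739119461


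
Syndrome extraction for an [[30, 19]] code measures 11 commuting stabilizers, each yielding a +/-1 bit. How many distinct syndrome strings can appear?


Each stabilizer generator gives a binary (+1 or -1) measurement outcome.
With 11 independent generators:
Total syndromes = 2^11
= 2048

2048


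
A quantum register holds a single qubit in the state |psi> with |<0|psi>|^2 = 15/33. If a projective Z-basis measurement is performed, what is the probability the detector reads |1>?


|alpha|^2 = 15/33 = 0.4545
|beta|^2 = 1 - 15/33 = 18/33 = 0.5455
P(|1>) = |beta|^2 = 0.5455

0.5455


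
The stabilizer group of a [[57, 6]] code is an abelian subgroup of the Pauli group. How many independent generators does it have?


For an [[n,k]] stabilizer code:
Number of stabilizer generators = n - k
= 57 - 6
= 51

51


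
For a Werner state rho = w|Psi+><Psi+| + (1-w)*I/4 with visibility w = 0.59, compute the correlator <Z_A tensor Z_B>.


|Psi+> = (|01> + |10>)/sqrt(2)
For the pure Bell state, <Z_A Z_B> = -1 (Bell-state Pauli correlator).
The maximally-mixed part I/4 has tr(I/4 * P tensor P) = 0 for any traceless Pauli P.
So <Z_A Z_B>_rho = w * (-1) + (1 - w) * 0
= 0.59 * (-1)
= -0.5900

-0.5900


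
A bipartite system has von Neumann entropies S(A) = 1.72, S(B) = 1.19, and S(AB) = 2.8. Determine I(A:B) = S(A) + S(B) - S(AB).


I(A:B) = S(A) + S(B) - S(AB)
= 1.72 + 1.19 - 2.8
= 0.1100

0.1100


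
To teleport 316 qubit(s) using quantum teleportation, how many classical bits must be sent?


Quantum teleportation requires 2 classical bits per qubit teleported.
316 qubit(s) -> 2 * 316 = 632 classical bits

632


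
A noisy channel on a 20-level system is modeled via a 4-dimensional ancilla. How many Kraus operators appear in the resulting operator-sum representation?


Tracing out the environment in an orthonormal basis {|i>_E} gives Kraus operators K_i = <i|_E U |0>_E.
Number of Kraus operators = dim(H_env) = d_env
= 4

4


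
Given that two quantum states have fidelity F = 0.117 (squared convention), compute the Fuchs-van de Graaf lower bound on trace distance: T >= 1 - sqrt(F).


Fuchs-van de Graaf (squared-fidelity convention): 1 - sqrt(F) <= T <= sqrt(1 - F).
Lower bound: T >= 1 - sqrt(F)
sqrt(F) = sqrt(0.117) = 0.3421
T >= 1 - 0.3421
T >= 0.6579

0.6579


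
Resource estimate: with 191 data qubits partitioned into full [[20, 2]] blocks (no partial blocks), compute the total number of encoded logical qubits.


Each code block uses 20 physical qubits for 2 logical qubit(s).
Number of complete blocks = floor(191 / 20) = 9
Logical qubits = 9 * 2
= 18

18


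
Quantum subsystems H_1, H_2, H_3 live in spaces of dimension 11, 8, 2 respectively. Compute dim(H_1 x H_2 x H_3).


dim(H_1 x H_2 x H_3) = 11 * 8 * 2
= 88 * 2
= 176

176


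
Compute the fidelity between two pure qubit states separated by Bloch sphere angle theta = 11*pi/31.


For states separated by angle theta on Bloch sphere:
F = cos^2(theta/2)
theta = 11*pi/31 = 1.1148
theta/2 = 0.5574
cos(theta/2) = 0.8486
F = 0.7202

0.7202


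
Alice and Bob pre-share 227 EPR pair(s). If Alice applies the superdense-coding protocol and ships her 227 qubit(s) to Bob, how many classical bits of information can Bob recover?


Superdense coding allows 2 classical bits per shared entangled pair.
227 pair(s) -> 2 * 227 = 454 classical bits

454


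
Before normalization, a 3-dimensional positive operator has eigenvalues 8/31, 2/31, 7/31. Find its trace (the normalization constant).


tr(M) = sum of eigenvalues
= 8/31 + 2/31 + 7/31
= 17/31
= 0.5484

0.5484


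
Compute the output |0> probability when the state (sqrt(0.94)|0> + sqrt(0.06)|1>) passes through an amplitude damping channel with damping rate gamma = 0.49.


For amplitude damping with parameter gamma on state sqrt(a)|0> + sqrt(b)|1>:
alpha^2 = 0.94, beta^2 = 0.06
P(|0>) = alpha^2 + gamma * beta^2
= 0.94 + 0.49 * 0.06
= 0.94 + 0.0294
= 0.9694

0.9694


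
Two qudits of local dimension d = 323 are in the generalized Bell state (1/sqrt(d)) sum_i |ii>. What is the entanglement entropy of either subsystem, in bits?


For a maximally entangled state in d x d:
S = log2(d) = log2(323)
= 8.3354

8.3354


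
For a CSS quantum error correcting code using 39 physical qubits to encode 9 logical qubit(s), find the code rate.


Code rate R = k/n
= 9/39
= 0.2308

0.2308


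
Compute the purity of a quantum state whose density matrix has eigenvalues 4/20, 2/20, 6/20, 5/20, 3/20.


tr(rho^2) = sum of eigenvalues squared
= (4/20)^2 + (2/20)^2 + (6/20)^2 + (5/20)^2 + (3/20)^2
= (16 + 4 + 36 + 25 + 9) / 400
= 90/400
= 0.2250

0.2250


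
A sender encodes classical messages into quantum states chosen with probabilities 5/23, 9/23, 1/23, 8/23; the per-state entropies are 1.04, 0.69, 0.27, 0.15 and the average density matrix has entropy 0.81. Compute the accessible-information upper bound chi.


chi = S(rho) - sum_i p_i * S(rho_i)
Weighted entropy = 5/23 * 1.04 + 9/23 * 0.69 + 1/23 * 0.27 + 8/23 * 0.15
= 0.5600
chi = 0.81 - 0.5600
= 0.2500

0.2500


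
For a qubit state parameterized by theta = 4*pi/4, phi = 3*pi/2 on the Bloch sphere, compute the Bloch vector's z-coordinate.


theta = 3.1416, phi = 4.7124
r_z = cos(theta) = -1.0000

-1.0000


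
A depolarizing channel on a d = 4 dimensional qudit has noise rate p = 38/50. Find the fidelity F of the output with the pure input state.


F = (1-p) + p/d
= (1 - 0.7600) + 0.7600/4
= 0.2400 + 0.1900
= 0.4300

0.4300


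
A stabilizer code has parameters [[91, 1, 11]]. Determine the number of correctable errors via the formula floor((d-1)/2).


Code parameters: [[91, 1, 11]], distance d = 11.
Number of correctable errors = floor((d-1)/2)
= floor((11 - 1)/2)
= floor(10/2)
= 5

5


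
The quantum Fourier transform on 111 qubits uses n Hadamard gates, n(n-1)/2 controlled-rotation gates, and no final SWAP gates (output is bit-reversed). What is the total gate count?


Hadamard gates: 111
Controlled rotations: n*(n-1)/2 = 111*110/2 = 6105
SWAP gates: 0 (omitted)
Total = 111 + 6105
= 6216

6216


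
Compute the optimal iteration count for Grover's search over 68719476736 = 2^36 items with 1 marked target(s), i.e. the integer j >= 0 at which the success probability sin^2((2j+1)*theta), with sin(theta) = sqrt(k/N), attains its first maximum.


After j Grover iterations the success probability is P(j) = sin^2((2j+1)*theta), where sin(theta) = sqrt(k/N).
N = 2^36 = 68719476736, k = 1
sin(theta) = sqrt(k/N) = 3.814697266e-06
theta = arcsin(sqrt(k/N)) = 3.814697266e-06 rad
P(j) reaches its first maximum when (2j+1)*theta is as close as possible to pi/2, i.e. j = round(pi/(4*theta) - 1/2).
pi/(4*theta) - 1/2 = 205886.9161
(For comparison, the common estimate pi/4 * sqrt(N/k) = 205887.4161; the exact maximiser is used here.)
Optimal iterations = 205887

205887


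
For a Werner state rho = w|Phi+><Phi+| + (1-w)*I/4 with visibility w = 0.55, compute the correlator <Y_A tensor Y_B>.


|Phi+> = (|00> + |11>)/sqrt(2)
For the pure Bell state, <Y_A Y_B> = -1 (Bell-state Pauli correlator).
The maximally-mixed part I/4 has tr(I/4 * P tensor P) = 0 for any traceless Pauli P.
So <Y_A Y_B>_rho = w * (-1) + (1 - w) * 0
= 0.55 * (-1)
= -0.5500

-0.5500


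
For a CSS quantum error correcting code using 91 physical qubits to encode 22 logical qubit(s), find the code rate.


Code rate R = k/n
= 22/91
= 0.2418

0.2418


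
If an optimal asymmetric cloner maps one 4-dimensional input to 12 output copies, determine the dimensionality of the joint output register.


Output space = H^(tensor 12) where dim(H) = 4
dim = 4^12
= 16 (after 2 factors)
= 64 (after 3 factors)
= 256 (after 4 factors)
= 1024 (after 5 factors)
= 4096 (after 6 factors)
= 16384 (after 7 factors)
= 65536 (after 8 factors)
= 262144 (after 9 factors)
= 1048576 (after 10 factors)
= 4194304 (after 11 factors)
= 16777216 (after 12 factors)
= 16777216

16777216


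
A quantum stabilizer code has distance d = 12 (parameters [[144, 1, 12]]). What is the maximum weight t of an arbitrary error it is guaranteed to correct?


Code parameters: [[144, 1, 12]], distance d = 12.
Number of correctable errors = floor((d-1)/2)
= floor((12 - 1)/2)
= floor(11/2)
= 5

5


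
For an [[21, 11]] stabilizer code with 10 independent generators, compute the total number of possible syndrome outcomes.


Each stabilizer generator gives a binary (+1 or -1) measurement outcome.
With 10 independent generators:
Total syndromes = 2^10
= 1024

1024


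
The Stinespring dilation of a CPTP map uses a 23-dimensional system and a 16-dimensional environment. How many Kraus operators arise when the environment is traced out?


Tracing out the environment in an orthonormal basis {|i>_E} gives Kraus operators K_i = <i|_E U |0>_E.
Number of Kraus operators = dim(H_env) = d_env
= 16

16


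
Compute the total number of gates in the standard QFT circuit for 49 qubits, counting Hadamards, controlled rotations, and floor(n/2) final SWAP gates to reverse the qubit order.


Hadamard gates: 49
Controlled rotations: n*(n-1)/2 = 49*48/2 = 1176
SWAP gates: floor(n/2) = floor(49/2) = 24
Total = 49 + 1176 + 24
= 1249

1249


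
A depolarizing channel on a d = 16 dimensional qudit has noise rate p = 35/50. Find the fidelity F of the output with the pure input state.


F = (1-p) + p/d
= (1 - 0.7000) + 0.7000/16
= 0.3000 + 0.0437
= 0.3438

0.3438


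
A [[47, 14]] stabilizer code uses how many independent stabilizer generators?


For an [[n,k]] stabilizer code:
Number of stabilizer generators = n - k
= 47 - 14
= 33

33


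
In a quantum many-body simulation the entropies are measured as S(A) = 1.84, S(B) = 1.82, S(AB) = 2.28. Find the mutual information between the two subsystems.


I(A:B) = S(A) + S(B) - S(AB)
= 1.84 + 1.82 - 2.28
= 1.3800

1.3800


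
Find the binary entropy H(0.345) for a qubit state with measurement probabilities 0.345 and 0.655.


S = -p*log2(p) - (1-p)*log2(1-p)
p = 0.3450, 1-p = 0.6550
= -0.3450 * log2(0.3450) - 0.6550 * log2(0.6550)
= -(-0.5297) - (-0.3998)
= 0.9295

0.9295


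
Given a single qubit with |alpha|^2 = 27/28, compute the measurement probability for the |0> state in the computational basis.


|alpha|^2 = 27/28 = 0.9643
|beta|^2 = 1 - 27/28 = 1/28 = 0.0357
P(|0>) = |alpha|^2 = 0.9643

0.9643


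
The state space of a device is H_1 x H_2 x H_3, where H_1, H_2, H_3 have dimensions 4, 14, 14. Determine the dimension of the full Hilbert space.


dim(H_1 x H_2 x H_3) = 4 * 14 * 14
= 56 * 14
= 784

784


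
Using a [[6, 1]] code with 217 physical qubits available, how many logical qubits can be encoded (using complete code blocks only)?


Each code block uses 6 physical qubits for 1 logical qubit(s).
Number of complete blocks = floor(217 / 6) = 36
Logical qubits = 36 * 1
= 36

36


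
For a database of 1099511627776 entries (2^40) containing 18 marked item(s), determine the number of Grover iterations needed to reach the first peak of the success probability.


After j Grover iterations the success probability is P(j) = sin^2((2j+1)*theta), where sin(theta) = sqrt(k/N).
N = 2^40 = 1099511627776, k = 18
sin(theta) = sqrt(k/N) = 4.046097457e-06
theta = arcsin(sqrt(k/N)) = 4.046097457e-06 rad
P(j) reaches its first maximum when (2j+1)*theta is as close as possible to pi/2, i.e. j = round(pi/(4*theta) - 1/2).
pi/(4*theta) - 1/2 = 194112.0175
(For comparison, the common estimate pi/4 * sqrt(N/k) = 194112.5175; the exact maximiser is used here.)
Optimal iterations = 194112

194112


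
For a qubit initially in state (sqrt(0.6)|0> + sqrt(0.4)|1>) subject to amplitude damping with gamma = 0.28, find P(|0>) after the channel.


For amplitude damping with parameter gamma on state sqrt(a)|0> + sqrt(b)|1>:
alpha^2 = 0.6, beta^2 = 0.4
P(|0>) = alpha^2 + gamma * beta^2
= 0.6 + 0.28 * 0.4
= 0.6 + 0.1120
= 0.7120

0.7120


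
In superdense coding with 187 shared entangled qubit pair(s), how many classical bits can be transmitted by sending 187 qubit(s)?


Superdense coding allows 2 classical bits per shared entangled pair.
187 pair(s) -> 2 * 187 = 374 classical bits

374


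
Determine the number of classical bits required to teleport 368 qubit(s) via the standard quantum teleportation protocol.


Quantum teleportation requires 2 classical bits per qubit teleported.
368 qubit(s) -> 2 * 368 = 736 classical bits

736


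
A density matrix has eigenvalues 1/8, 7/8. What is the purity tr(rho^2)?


tr(rho^2) = sum of eigenvalues squared
= (1/8)^2 + (7/8)^2
= (1 + 49) / 64
= 50/64
= 0.7812

0.7812


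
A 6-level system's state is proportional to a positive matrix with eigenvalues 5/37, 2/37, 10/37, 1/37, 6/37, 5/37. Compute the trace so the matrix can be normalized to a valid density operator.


tr(M) = sum of eigenvalues
= 5/37 + 2/37 + 10/37 + 1/37 + 6/37 + 5/37
= 29/37
= 0.7838

0.7838


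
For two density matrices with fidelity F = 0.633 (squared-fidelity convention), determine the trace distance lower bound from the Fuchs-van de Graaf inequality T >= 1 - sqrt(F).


Fuchs-van de Graaf (squared-fidelity convention): 1 - sqrt(F) <= T <= sqrt(1 - F).
Lower bound: T >= 1 - sqrt(F)
sqrt(F) = sqrt(0.633) = 0.7956
T >= 1 - 0.7956
T >= 0.2044

0.2044


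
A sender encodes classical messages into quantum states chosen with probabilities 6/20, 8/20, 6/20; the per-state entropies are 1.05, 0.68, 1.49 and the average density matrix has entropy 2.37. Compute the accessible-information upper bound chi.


chi = S(rho) - sum_i p_i * S(rho_i)
Weighted entropy = 6/20 * 1.05 + 8/20 * 0.68 + 6/20 * 1.49
= 1.0340
chi = 2.37 - 1.0340
= 1.3360

1.3360


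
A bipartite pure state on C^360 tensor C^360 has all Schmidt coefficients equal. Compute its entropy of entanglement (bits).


For a maximally entangled state in d x d:
S = log2(d) = log2(360)
= 8.4919

8.4919


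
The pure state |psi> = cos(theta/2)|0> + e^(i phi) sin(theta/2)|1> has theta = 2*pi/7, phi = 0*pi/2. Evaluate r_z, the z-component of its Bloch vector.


theta = 0.8976, phi = 0.0000
r_z = cos(theta) = 0.6235

0.6235


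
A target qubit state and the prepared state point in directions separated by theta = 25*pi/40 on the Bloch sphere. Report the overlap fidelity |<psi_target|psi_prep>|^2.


For states separated by angle theta on Bloch sphere:
F = cos^2(theta/2)
theta = 25*pi/40 = 1.9635
theta/2 = 0.9817
cos(theta/2) = 0.5556
F = 0.3087

0.3087


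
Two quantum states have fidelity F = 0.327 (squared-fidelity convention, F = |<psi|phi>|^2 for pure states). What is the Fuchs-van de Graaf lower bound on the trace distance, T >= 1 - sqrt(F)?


Fuchs-van de Graaf (squared-fidelity convention): 1 - sqrt(F) <= T <= sqrt(1 - F).
Lower bound: T >= 1 - sqrt(F)
sqrt(F) = sqrt(0.327) = 0.5718
T >= 1 - 0.5718
T >= 0.4282

0.4282


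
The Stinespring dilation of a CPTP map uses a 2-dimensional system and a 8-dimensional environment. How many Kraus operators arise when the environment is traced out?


Tracing out the environment in an orthonormal basis {|i>_E} gives Kraus operators K_i = <i|_E U |0>_E.
Number of Kraus operators = dim(H_env) = d_env
= 8

8


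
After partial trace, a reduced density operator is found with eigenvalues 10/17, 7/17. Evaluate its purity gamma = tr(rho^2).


tr(rho^2) = sum of eigenvalues squared
= (10/17)^2 + (7/17)^2
= (100 + 49) / 289
= 149/289
= 0.5156

0.5156


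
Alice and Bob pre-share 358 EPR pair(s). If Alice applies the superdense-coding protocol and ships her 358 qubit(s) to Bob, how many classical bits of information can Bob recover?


Superdense coding allows 2 classical bits per shared entangled pair.
358 pair(s) -> 2 * 358 = 716 classical bits

716


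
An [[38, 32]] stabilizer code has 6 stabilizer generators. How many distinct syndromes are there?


Each stabilizer generator gives a binary (+1 or -1) measurement outcome.
With 6 independent generators:
Total syndromes = 2^6
= 64

64


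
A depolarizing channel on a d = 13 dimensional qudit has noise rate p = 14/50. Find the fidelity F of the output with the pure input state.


F = (1-p) + p/d
= (1 - 0.2800) + 0.2800/13
= 0.7200 + 0.0215
= 0.7415

0.7415


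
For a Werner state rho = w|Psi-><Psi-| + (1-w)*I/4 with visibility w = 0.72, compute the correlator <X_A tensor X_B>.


|Psi-> = (|01> - |10>)/sqrt(2)
For the pure Bell state, <X_A X_B> = -1 (Bell-state Pauli correlator).
The maximally-mixed part I/4 has tr(I/4 * P tensor P) = 0 for any traceless Pauli P.
So <X_A X_B>_rho = w * (-1) + (1 - w) * 0
= 0.72 * (-1)
= -0.7200

-0.7200


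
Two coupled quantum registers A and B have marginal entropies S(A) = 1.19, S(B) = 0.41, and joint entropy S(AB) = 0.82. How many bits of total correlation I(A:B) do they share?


I(A:B) = S(A) + S(B) - S(AB)
= 1.19 + 0.41 - 0.82
= 0.7800

0.7800


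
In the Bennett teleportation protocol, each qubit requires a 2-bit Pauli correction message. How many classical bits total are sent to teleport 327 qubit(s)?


Quantum teleportation requires 2 classical bits per qubit teleported.
327 qubit(s) -> 2 * 327 = 654 classical bits

654


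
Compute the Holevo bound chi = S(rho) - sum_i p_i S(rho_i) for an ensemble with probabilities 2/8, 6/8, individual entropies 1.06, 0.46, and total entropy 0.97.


chi = S(rho) - sum_i p_i * S(rho_i)
Weighted entropy = 2/8 * 1.06 + 6/8 * 0.46
= 0.6100
chi = 0.97 - 0.6100
= 0.3600

0.3600


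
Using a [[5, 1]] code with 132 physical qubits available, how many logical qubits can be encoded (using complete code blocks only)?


Each code block uses 5 physical qubits for 1 logical qubit(s).
Number of complete blocks = floor(132 / 5) = 26
Logical qubits = 26 * 1
= 26

26


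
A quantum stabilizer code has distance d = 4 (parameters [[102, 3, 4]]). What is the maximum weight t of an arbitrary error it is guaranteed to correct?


Code parameters: [[102, 3, 4]], distance d = 4.
Number of correctable errors = floor((d-1)/2)
= floor((4 - 1)/2)
= floor(3/2)
= 1

1


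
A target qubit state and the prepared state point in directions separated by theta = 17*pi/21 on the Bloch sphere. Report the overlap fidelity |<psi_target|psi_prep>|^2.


For states separated by angle theta on Bloch sphere:
F = cos^2(theta/2)
theta = 17*pi/21 = 2.5432
theta/2 = 1.2716
cos(theta/2) = 0.2948
F = 0.0869

0.0869


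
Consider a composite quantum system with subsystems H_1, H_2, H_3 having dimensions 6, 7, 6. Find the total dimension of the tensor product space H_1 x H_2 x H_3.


dim(H_1 x H_2 x H_3) = 6 * 7 * 6
= 42 * 6
= 252

252


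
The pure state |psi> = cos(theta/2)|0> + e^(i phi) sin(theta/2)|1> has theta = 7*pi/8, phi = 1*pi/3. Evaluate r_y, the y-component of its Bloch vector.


theta = 2.7489, phi = 1.0472
r_y = sin(theta)*sin(phi) = 0.3827 * 0.8660
r_y = 0.3314

0.3314


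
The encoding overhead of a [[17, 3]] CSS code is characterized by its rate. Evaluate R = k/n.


Code rate R = k/n
= 3/17
= 0.1765

0.1765


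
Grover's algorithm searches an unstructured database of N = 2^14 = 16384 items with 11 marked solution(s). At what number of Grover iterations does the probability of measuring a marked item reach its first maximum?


After j Grover iterations the success probability is P(j) = sin^2((2j+1)*theta), where sin(theta) = sqrt(k/N).
N = 2^14 = 16384, k = 11
sin(theta) = sqrt(k/N) = 0.02591113117
theta = arcsin(sqrt(k/N)) = 0.02591403145 rad
P(j) reaches its first maximum when (2j+1)*theta is as close as possible to pi/2, i.e. j = round(pi/(4*theta) - 1/2).
pi/(4*theta) - 1/2 = 29.8078
(For comparison, the common estimate pi/4 * sqrt(N/k) = 30.3112; the exact maximiser is used here.)
Optimal iterations = 30

30


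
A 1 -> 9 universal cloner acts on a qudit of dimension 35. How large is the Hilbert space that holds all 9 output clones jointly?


Output space = H^(tensor 9) where dim(H) = 35
dim = 35^9
= 1225 (after 2 factors)
= 42875 (after 3 factors)
= 1500625 (after 4 factors)
= 52521875 (after 5 factors)
= 1838265625 (after 6 factors)
= 64339296875 (after 7 factors)
= 2251875390625 (after 8 factors)
= 78815638671875 (after 9 factors)
= 78815638671875

78815638671875


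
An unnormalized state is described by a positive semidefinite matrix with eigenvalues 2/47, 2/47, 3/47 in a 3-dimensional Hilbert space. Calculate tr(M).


tr(M) = sum of eigenvalues
= 2/47 + 2/47 + 3/47
= 7/47
= 0.1489

0.1489


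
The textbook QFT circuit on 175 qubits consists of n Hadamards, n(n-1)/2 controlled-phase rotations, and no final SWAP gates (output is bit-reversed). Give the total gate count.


Hadamard gates: 175
Controlled rotations: n*(n-1)/2 = 175*174/2 = 15225
SWAP gates: 0 (omitted)
Total = 175 + 15225
= 15400

15400


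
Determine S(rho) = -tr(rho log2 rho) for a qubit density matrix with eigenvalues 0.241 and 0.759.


S = -p*log2(p) - (1-p)*log2(1-p)
p = 0.2410, 1-p = 0.7590
= -0.2410 * log2(0.2410) - 0.7590 * log2(0.7590)
= -(-0.4947) - (-0.3020)
= 0.7967

0.7967


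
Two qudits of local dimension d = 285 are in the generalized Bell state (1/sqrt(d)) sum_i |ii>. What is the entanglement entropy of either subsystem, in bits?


For a maximally entangled state in d x d:
S = log2(d) = log2(285)
= 8.1548

8.1548


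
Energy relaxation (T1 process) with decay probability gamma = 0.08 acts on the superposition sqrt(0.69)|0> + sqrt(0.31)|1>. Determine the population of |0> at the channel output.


For amplitude damping with parameter gamma on state sqrt(a)|0> + sqrt(b)|1>:
alpha^2 = 0.69, beta^2 = 0.31
P(|0>) = alpha^2 + gamma * beta^2
= 0.69 + 0.08 * 0.31
= 0.69 + 0.0248
= 0.7148

0.7148


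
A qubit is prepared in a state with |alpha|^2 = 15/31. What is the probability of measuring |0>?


|alpha|^2 = 15/31 = 0.4839
|beta|^2 = 1 - 15/31 = 16/31 = 0.5161
P(|0>) = |alpha|^2 = 0.4839

0.4839


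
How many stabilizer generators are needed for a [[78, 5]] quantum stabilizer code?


For an [[n,k]] stabilizer code:
Number of stabilizer generators = n - k
= 78 - 5
= 73

73


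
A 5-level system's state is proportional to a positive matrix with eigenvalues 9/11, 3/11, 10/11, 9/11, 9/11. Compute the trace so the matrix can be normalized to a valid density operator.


tr(M) = sum of eigenvalues
= 9/11 + 3/11 + 10/11 + 9/11 + 9/11
= 40/11
= 3.6364

3.6364


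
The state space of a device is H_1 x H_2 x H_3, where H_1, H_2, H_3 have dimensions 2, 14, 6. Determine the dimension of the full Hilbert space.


dim(H_1 x H_2 x H_3) = 2 * 14 * 6
= 28 * 6
= 168

168


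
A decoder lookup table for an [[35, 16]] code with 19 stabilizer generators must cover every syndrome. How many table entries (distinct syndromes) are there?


Each stabilizer generator gives a binary (+1 or -1) measurement outcome.
With 19 independent generators:
Total syndromes = 2^19
= 524288

524288


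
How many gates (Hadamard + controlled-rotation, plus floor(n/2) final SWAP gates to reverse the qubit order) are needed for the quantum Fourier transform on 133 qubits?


Hadamard gates: 133
Controlled rotations: n*(n-1)/2 = 133*132/2 = 8778
SWAP gates: floor(n/2) = floor(133/2) = 66
Total = 133 + 8778 + 66
= 8977

8977


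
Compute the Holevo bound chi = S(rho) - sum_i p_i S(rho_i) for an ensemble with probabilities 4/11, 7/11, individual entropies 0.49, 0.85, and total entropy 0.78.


chi = S(rho) - sum_i p_i * S(rho_i)
Weighted entropy = 4/11 * 0.49 + 7/11 * 0.85
= 0.7191
chi = 0.78 - 0.7191
= 0.0609

0.0609


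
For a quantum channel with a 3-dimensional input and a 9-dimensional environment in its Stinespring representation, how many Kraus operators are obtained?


Tracing out the environment in an orthonormal basis {|i>_E} gives Kraus operators K_i = <i|_E U |0>_E.
Number of Kraus operators = dim(H_env) = d_env
= 9

9
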